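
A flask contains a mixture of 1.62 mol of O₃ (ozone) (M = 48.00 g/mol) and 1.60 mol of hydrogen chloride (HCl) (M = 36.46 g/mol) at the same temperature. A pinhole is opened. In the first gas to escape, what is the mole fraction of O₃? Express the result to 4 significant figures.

0.4688

The effusion rate of species i is ∝ p_i/√M_i ∝ n_i/√M_i.
So x_O₃ in the escaping gas = (n_O₃/√M_O₃) / Σ(n_i/√M_i)
= (1.62/√48.00) / (1.62/√48.00 + 1.60/√36.46) = 0.2338/(0.2338 + 0.2650) = 0.4688.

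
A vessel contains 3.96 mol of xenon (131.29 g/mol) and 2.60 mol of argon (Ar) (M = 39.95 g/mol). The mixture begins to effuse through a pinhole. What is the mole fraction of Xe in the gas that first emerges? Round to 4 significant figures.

The effusion rate of species i is ∝ p_i/√M_i ∝ n_i/√M_i.
x_Xe(eff) = (n_Xe/√M_Xe) / (n_Xe/√M_Xe + n_Ar/√M_Ar)
= (3.96/√131.29) / (3.96/√131.29 + 2.60/√39.95) = 0.3456/(0.3456 + 0.4114) = 0.4566.

0.4566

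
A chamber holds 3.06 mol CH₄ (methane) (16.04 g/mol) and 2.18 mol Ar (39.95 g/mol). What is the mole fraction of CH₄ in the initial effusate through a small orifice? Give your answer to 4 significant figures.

0.6890

The effusion rate of species i is ∝ p_i/√M_i ∝ n_i/√M_i.
So x_CH₄ in the escaping gas = (n_CH₄/√M_CH₄) / Σ(n_i/√M_i)
= (3.06/√16.04) / (3.06/√16.04 + 2.18/√39.95) = 0.7640/(0.7640 + 0.3449) = 0.6890.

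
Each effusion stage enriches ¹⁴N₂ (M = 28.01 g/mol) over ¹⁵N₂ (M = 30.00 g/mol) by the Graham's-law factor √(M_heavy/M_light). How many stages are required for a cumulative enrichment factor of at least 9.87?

67

With α = √(30.00/28.01) per stage, ln α = ½ ln(1.07105) = 0.03432.
Need α^N ≥ 9.87 ⇒ N ≥ ln(9.87) / ln α = 2.289 / 0.03432 = 66.71.
So at least 67 stages are needed.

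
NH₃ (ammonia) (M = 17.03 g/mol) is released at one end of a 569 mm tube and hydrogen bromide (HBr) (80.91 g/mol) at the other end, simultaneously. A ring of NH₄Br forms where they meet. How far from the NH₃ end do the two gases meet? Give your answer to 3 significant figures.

The fronts meet when d_NH₃ + d_HBr = L with d_NH₃/d_HBr = √(M_HBr/M_NH₃) (Graham's law). Here √(M_HBr/M_NH₃) = √(80.91/17.03) = 2.180.
With d_NH₃ + d_HBr = 569 mm, d_HBr = 569/(1 + 2.180) = 178.9 mm.
d_NH₃ = 569 − 178.9 = 390 mm.

390 mm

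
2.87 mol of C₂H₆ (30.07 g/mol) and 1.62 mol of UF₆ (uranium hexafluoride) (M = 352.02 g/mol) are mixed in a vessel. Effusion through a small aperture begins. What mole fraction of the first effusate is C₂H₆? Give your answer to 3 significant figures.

0.858

Rate_i ∝ x_i/√M_i (Graham's law weighted by mole fraction), so the effusate composition follows n_i/√M_i.
So x_C₂H₆ in the escaping gas = (n_C₂H₆/√M_C₂H₆) / Σ(n_i/√M_i)
= (2.87/√30.07) / (2.87/√30.07 + 1.62/√352.02) = 0.5234/(0.5234 + 0.08634) = 0.858.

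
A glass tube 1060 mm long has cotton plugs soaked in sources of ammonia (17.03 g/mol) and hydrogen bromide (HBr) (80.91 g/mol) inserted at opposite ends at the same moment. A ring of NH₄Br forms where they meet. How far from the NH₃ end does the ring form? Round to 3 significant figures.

727 mm

Distances travelled in equal time are proportional to diffusion rates, so d_NH₃/d_HBr = √(M_HBr/M_NH₃) = √(80.91/17.03) = 2.180.
With d_NH₃ + d_HBr = 1060 mm, d_HBr = 1060/(1 + 2.180) = 333.4 mm.
d_NH₃ = 1060 − 333.4 = 727 mm.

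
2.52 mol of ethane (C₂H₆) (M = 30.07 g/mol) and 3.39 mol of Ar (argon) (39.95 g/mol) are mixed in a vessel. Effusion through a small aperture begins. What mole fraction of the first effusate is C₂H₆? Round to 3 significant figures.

Rate_i ∝ x_i/√M_i (Graham's law weighted by mole fraction), so the effusate composition follows n_i/√M_i.
So x_C₂H₆ in the escaping gas = (n_C₂H₆/√M_C₂H₆) / Σ(n_i/√M_i)
= (2.52/√30.07) / (2.52/√30.07 + 3.39/√39.95) = 0.4596/(0.4596 + 0.5363) = 0.461.

0.461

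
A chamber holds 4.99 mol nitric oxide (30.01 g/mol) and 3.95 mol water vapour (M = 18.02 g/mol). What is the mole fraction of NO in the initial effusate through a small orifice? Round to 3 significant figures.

The effusion rate of species i is ∝ p_i/√M_i ∝ n_i/√M_i.
Mole fraction of NO in the effusate = (n_NO/√M_NO) / (n_NO/√M_NO + n_H₂O/√M_H₂O)
= (4.99/√30.01) / (4.99/√30.01 + 3.95/√18.02) = 0.9109/(0.9109 + 0.9305) = 0.495.

0.495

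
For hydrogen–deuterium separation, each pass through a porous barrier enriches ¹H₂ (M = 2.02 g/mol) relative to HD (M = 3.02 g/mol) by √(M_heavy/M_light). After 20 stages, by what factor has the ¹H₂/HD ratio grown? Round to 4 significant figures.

55.79

After 20 stages the ratio has grown by (√(3.02/2.02))^20 = (3.02/2.02)^(20/2).
= 1.49505^10 = 55.79.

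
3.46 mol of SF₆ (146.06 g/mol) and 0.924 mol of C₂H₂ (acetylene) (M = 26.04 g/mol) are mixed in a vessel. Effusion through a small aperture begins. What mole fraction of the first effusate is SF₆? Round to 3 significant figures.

Each component's effusion rate ∝ (its partial pressure)·(1/√M) ∝ n_i/√M_i.
x_SF₆(eff) = (n_SF₆/√M_SF₆) / (n_SF₆/√M_SF₆ + n_C₂H₂/√M_C₂H₂)
= (3.46/√146.06) / (3.46/√146.06 + 0.924/√26.04) = 0.2863/(0.2863 + 0.1811) = 0.613.

0.613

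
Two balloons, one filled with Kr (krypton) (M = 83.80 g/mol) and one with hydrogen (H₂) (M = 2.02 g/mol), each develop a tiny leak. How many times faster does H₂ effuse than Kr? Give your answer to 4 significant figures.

Since effusion rate ∝ 1/√M, rate_H₂/rate_Kr = √(M_Kr/M_H₂) = √(83.80/2.02) = √41.49 = 6.441.

6.441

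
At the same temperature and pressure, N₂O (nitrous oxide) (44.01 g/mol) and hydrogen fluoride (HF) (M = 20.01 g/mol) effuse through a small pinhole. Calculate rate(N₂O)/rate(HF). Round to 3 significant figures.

Graham's law gives rate_N₂O/rate_HF = √(M_HF/M_N₂O) = √(20.01/44.01) = √0.4547 = 0.674.

0.674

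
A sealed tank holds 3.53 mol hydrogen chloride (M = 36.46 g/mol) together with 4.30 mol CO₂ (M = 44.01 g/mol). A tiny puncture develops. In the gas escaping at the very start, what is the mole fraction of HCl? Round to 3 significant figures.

The effusion rate of species i is ∝ p_i/√M_i ∝ n_i/√M_i.
Mole fraction of HCl in the effusate = (n_HCl/√M_HCl) / (n_HCl/√M_HCl + n_CO₂/√M_CO₂)
= (3.53/√36.46) / (3.53/√36.46 + 4.30/√44.01) = 0.5846/(0.5846 + 0.6482) = 0.474.

0.474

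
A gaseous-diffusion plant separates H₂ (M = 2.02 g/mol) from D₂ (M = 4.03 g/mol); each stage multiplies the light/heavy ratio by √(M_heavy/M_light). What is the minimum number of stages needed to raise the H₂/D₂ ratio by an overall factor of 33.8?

Per stage α = (4.03/2.02)^(1/2) = 1.99505^0.5, giving ln α = 0.3453.
Need α^N ≥ 33.8 ⇒ N ≥ ln(33.8) / ln α = 3.520 / 0.3453 = 10.19.
So at least 11 stages are needed.

11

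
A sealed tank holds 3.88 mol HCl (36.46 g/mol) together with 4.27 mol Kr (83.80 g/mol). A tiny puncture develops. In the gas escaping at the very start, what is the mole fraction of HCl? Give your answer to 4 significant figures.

0.5794

Each component's effusion rate ∝ (its partial pressure)·(1/√M) ∝ n_i/√M_i.
So x_HCl in the escaping gas = (n_HCl/√M_HCl) / Σ(n_i/√M_i)
= (3.88/√36.46) / (3.88/√36.46 + 4.27/√83.80) = 0.6426/(0.6426 + 0.4665) = 0.5794.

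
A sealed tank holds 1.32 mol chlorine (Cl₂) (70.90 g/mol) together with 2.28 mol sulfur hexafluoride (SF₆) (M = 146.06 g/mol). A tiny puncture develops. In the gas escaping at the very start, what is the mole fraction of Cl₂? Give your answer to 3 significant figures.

Effusion rate of each component ∝ n_i/√M_i (partial pressure × 1/√M).
So x_Cl₂ in the escaping gas = (n_Cl₂/√M_Cl₂) / Σ(n_i/√M_i)
= (1.32/√70.90) / (1.32/√70.90 + 2.28/√146.06) = 0.1568/(0.1568 + 0.1887) = 0.454.

0.454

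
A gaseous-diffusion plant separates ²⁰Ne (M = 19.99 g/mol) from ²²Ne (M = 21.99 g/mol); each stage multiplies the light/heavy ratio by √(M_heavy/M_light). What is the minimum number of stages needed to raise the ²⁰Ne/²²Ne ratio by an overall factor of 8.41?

With α = √(21.99/19.99) per stage, ln α = ½ ln(1.10005) = 0.04768.
Need α^N ≥ 8.41 ⇒ N ≥ ln(8.41) / ln α = 2.129 / 0.04768 = 44.66.
Minimum whole number of stages: N = 45.

45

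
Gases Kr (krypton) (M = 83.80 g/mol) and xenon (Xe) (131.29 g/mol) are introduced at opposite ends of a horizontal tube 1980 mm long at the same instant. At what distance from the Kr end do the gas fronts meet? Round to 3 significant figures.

Distances travelled in equal time are proportional to diffusion rates, so d_Kr/d_Xe = √(M_Xe/M_Kr) = √(131.29/83.80) = 1.252.
With d_Kr + d_Xe = 1980 mm, d_Xe = 1980/(1 + 1.252) = 879.3 mm.
d_Kr = 1980 − 879.3 = 1100 mm.

1100 mm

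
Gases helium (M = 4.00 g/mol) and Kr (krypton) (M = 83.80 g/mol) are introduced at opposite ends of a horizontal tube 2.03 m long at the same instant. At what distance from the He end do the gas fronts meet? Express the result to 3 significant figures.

Graham's law gives d_He/d_Kr = rate_He/rate_Kr = √(M_Kr/M_He) = √(83.80/4.00) = 4.577.
With d_He + d_Kr = 2.03 m, d_Kr = 2.03/(1 + 4.577) = 0.3640 m.
d_He = 2.03 − 0.3640 = 1.67 m.

1.67 m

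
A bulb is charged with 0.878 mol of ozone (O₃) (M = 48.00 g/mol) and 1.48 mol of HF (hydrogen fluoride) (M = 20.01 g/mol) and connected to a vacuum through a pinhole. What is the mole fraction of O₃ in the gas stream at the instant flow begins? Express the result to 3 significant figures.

Rate_i ∝ x_i/√M_i (Graham's law weighted by mole fraction), so the effusate composition follows n_i/√M_i.
x_O₃(eff) = (n_O₃/√M_O₃) / (n_O₃/√M_O₃ + n_HF/√M_HF)
= (0.878/√48.00) / (0.878/√48.00 + 1.48/√20.01) = 0.1267/(0.1267 + 0.3309) = 0.277.

0.277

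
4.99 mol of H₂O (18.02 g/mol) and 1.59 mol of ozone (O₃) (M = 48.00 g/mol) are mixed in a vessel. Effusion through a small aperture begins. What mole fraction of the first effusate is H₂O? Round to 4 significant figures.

The effusion rate of species i is ∝ p_i/√M_i ∝ n_i/√M_i.
So x_H₂O in the escaping gas = (n_H₂O/√M_H₂O) / Σ(n_i/√M_i)
= (4.99/√18.02) / (4.99/√18.02 + 1.59/√48.00) = 1.176/(1.176 + 0.2295) = 0.8367.

0.8367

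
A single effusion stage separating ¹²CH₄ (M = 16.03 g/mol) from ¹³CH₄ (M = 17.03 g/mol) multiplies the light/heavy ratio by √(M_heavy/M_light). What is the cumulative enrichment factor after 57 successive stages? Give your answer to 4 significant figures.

The single-stage factor is √(M_heavy/M_light), so 57 stages give [√(17.03/16.03)]^57 = (17.03/16.03)^(57/2).
= 1.06238^(57/2) = 5.611.

5.611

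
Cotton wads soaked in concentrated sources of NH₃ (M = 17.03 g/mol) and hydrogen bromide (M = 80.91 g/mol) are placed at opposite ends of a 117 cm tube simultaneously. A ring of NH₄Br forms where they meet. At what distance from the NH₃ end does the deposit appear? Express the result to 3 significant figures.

80.2 cm

Distances travelled in equal time are proportional to diffusion rates, so d_NH₃/d_HBr = √(M_HBr/M_NH₃) = √(80.91/17.03) = 2.180.
With d_NH₃ + d_HBr = 117 cm, d_HBr = 117/(1 + 2.180) = 36.80 cm.
d_NH₃ = 117 − 36.80 = 80.2 cm.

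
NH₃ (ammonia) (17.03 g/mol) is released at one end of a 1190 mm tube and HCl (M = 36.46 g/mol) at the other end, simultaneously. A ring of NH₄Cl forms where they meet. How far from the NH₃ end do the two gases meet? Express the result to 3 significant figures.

707 mm

The fronts meet when d_NH₃ + d_HCl = L with d_NH₃/d_HCl = √(M_HCl/M_NH₃) (Graham's law). Here √(M_HCl/M_NH₃) = √(36.46/17.03) = 1.463.
With d_NH₃ + d_HCl = 1190 mm, d_HCl = 1190/(1 + 1.463) = 483.1 mm.
d_NH₃ = 1190 − 483.1 = 707 mm.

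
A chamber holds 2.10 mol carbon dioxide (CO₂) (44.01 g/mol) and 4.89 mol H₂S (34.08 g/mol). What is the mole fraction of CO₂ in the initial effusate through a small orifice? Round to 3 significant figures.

The effusion rate of species i is ∝ p_i/√M_i ∝ n_i/√M_i.
Mole fraction of CO₂ in the effusate = (n_CO₂/√M_CO₂) / (n_CO₂/√M_CO₂ + n_H₂S/√M_H₂S)
= (2.10/√44.01) / (2.10/√44.01 + 4.89/√34.08) = 0.3166/(0.3166 + 0.8376) = 0.274.

0.274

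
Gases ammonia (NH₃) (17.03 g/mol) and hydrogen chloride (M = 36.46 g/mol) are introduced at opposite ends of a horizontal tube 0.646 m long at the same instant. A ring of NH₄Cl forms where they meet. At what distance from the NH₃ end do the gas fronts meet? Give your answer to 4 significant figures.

Graham's law gives d_NH₃/d_HCl = rate_NH₃/rate_HCl = √(M_HCl/M_NH₃) = √(36.46/17.03) = 1.463.
With d_NH₃ + d_HCl = 0.646 m, d_HCl = 0.646/(1 + 1.463) = 0.2623 m.
d_NH₃ = 0.646 − 0.2623 = 0.3837 m.

0.3837 m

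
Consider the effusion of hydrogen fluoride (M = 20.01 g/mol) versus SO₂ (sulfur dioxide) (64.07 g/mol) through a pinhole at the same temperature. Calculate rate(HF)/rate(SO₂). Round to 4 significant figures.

1.789

From Graham's law, rate_HF/rate_SO₂ = √(M_SO₂/M_HF) = √(64.07/20.01) = √3.202 = 1.789.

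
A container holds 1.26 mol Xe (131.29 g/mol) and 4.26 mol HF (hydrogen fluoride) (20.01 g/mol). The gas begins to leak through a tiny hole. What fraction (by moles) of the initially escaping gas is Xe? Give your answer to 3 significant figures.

Each component's effusion rate ∝ (its partial pressure)·(1/√M) ∝ n_i/√M_i.
So x_Xe in the escaping gas = (n_Xe/√M_Xe) / Σ(n_i/√M_i)
= (1.26/√131.29) / (1.26/√131.29 + 4.26/√20.01) = 0.1100/(0.1100 + 0.9523) = 0.104.

0.104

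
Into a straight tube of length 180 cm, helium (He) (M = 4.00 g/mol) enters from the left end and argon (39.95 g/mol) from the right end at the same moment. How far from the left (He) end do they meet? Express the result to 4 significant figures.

Distances travelled in equal time are proportional to diffusion rates, so d_He/d_Ar = √(M_Ar/M_He) = √(39.95/4.00) = 3.160.
With d_He + d_Ar = 180 cm, d_Ar = 180/(1 + 3.160) = 43.27 cm.
d_He = 180 − 43.27 = 136.7 cm.

136.7 cm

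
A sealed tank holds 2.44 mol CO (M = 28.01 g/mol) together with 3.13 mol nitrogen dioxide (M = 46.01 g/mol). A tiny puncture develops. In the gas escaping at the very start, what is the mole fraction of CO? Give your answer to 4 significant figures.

The effusion rate of species i is ∝ p_i/√M_i ∝ n_i/√M_i.
So x_CO in the escaping gas = (n_CO/√M_CO) / Σ(n_i/√M_i)
= (2.44/√28.01) / (2.44/√28.01 + 3.13/√46.01) = 0.4610/(0.4610 + 0.4614) = 0.4998.

0.4998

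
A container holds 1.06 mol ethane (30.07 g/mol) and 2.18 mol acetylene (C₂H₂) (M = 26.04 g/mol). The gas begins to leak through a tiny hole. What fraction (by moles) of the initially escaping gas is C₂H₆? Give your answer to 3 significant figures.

Effusion rate of each component ∝ n_i/√M_i (partial pressure × 1/√M).
x_C₂H₆(eff) = (n_C₂H₆/√M_C₂H₆) / (n_C₂H₆/√M_C₂H₆ + n_C₂H₂/√M_C₂H₂)
= (1.06/√30.07) / (1.06/√30.07 + 2.18/√26.04) = 0.1933/(0.1933 + 0.4272) = 0.312.

0.312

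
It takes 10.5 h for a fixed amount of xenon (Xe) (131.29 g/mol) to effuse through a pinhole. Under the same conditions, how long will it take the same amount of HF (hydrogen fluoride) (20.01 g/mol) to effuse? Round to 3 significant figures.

4.10 h

Since effusion rate ∝ 1/√M, t_HF/t_Xe = √(M_HF/M_Xe) = √(20.01/131.29) = √0.1524 = 0.3904.
So the time for HF is 10.5 × 0.3904 = 4.10 h.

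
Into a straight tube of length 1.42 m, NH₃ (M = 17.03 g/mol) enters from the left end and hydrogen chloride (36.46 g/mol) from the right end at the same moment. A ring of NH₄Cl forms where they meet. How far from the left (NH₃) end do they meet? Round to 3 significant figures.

0.844 m

The fronts meet when d_NH₃ + d_HCl = L with d_NH₃/d_HCl = √(M_HCl/M_NH₃) (Graham's law). Here √(M_HCl/M_NH₃) = √(36.46/17.03) = 1.463.
With d_NH₃ + d_HCl = 1.42 m, d_HCl = 1.42/(1 + 1.463) = 0.5765 m.
d_NH₃ = 1.42 − 0.5765 = 0.844 m.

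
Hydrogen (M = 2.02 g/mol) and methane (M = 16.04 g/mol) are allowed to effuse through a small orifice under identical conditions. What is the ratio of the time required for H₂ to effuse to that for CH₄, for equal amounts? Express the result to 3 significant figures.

By Graham's law, t_H₂/t_CH₄ = √(M_H₂/M_CH₄) = √(2.02/16.04) = √0.1259 = 0.355.

0.355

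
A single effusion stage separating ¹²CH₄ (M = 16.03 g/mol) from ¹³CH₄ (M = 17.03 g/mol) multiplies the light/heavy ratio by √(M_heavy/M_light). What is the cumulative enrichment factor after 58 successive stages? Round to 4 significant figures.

After 58 stages the ratio has grown by (√(17.03/16.03))^58 = (17.03/16.03)^(58/2).
= 1.06238^29 = 5.783.

5.783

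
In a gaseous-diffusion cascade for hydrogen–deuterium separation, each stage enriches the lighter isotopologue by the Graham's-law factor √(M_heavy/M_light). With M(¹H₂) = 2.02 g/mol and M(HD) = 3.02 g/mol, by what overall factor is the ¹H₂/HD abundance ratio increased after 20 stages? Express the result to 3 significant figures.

55.8

After 20 stages the ratio has grown by (√(3.02/2.02))^20 = (3.02/2.02)^(20/2).
= 1.49505^10 = 55.8.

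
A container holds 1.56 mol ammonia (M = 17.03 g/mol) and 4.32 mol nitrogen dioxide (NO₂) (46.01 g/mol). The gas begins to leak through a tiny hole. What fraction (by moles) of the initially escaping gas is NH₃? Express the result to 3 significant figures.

0.372

Rate_i ∝ x_i/√M_i (Graham's law weighted by mole fraction), so the effusate composition follows n_i/√M_i.
Mole fraction of NH₃ in the effusate = (n_NH₃/√M_NH₃) / (n_NH₃/√M_NH₃ + n_NO₂/√M_NO₂)
= (1.56/√17.03) / (1.56/√17.03 + 4.32/√46.01) = 0.3780/(0.3780 + 0.6369) = 0.372.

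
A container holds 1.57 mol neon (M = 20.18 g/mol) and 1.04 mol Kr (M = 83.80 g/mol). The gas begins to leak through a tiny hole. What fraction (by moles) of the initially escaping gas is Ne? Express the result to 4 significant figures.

Effusion rate of each component ∝ n_i/√M_i (partial pressure × 1/√M).
So x_Ne in the escaping gas = (n_Ne/√M_Ne) / Σ(n_i/√M_i)
= (1.57/√20.18) / (1.57/√20.18 + 1.04/√83.80) = 0.3495/(0.3495 + 0.1136) = 0.7547.

0.7547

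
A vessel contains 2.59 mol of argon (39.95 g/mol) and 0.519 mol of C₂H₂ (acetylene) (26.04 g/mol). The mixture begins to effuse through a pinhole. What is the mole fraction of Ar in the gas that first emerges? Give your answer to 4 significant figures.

The effusion rate of species i is ∝ p_i/√M_i ∝ n_i/√M_i.
x_Ar(eff) = (n_Ar/√M_Ar) / (n_Ar/√M_Ar + n_C₂H₂/√M_C₂H₂)
= (2.59/√39.95) / (2.59/√39.95 + 0.519/√26.04) = 0.4098/(0.4098 + 0.1017) = 0.8012.

0.8012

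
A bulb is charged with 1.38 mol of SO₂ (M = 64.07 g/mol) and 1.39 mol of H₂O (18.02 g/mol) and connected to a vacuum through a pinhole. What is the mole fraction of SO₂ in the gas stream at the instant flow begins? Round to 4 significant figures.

0.3449

Effusion rate of each component ∝ n_i/√M_i (partial pressure × 1/√M).
x_SO₂(eff) = (n_SO₂/√M_SO₂) / (n_SO₂/√M_SO₂ + n_H₂O/√M_H₂O)
= (1.38/√64.07) / (1.38/√64.07 + 1.39/√18.02) = 0.1724/(0.1724 + 0.3274) = 0.3449.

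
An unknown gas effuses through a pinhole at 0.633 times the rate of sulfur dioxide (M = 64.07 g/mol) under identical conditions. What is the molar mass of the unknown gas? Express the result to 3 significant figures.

Using Graham's law: rate_X/rate_SO₂ = √(M_SO₂/M_X).
0.633 = √(64.07/M_X)
M_X = 64.07 / 0.633² = 64.07 / 0.4007 = 160 g/mol

160 g/mol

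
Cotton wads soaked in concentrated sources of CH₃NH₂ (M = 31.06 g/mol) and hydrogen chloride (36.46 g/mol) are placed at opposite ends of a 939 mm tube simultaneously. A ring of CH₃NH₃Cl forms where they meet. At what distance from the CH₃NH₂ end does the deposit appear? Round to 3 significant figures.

488 mm

Graham's law gives d_CH₃NH₂/d_HCl = rate_CH₃NH₂/rate_HCl = √(M_HCl/M_CH₃NH₂) = √(36.46/31.06) = 1.083.
With d_CH₃NH₂ + d_HCl = 939 mm, d_HCl = 939/(1 + 1.083) = 450.7 mm.
d_CH₃NH₂ = 939 − 450.7 = 488 mm.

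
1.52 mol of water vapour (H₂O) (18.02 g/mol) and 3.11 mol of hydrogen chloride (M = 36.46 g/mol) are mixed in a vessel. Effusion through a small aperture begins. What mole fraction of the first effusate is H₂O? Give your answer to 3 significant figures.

Each component's effusion rate ∝ (its partial pressure)·(1/√M) ∝ n_i/√M_i.
x_H₂O(eff) = (n_H₂O/√M_H₂O) / (n_H₂O/√M_H₂O + n_HCl/√M_HCl)
= (1.52/√18.02) / (1.52/√18.02 + 3.11/√36.46) = 0.3581/(0.3581 + 0.5151) = 0.410.

0.410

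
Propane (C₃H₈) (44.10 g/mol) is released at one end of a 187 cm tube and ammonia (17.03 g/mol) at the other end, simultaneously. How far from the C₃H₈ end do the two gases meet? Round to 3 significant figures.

Graham's law gives d_C₃H₈/d_NH₃ = rate_C₃H₈/rate_NH₃ = √(M_NH₃/M_C₃H₈) = √(17.03/44.10) = 0.6214.
With d_C₃H₈ + d_NH₃ = 187 cm, d_NH₃ = 187/(1 + 0.6214) = 115.3 cm.
d_C₃H₈ = 187 − 115.3 = 71.7 cm.

71.7 cm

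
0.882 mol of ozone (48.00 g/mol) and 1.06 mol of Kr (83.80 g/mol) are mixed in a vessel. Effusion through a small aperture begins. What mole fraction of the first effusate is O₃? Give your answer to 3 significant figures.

0.524

Effusion rate of each component ∝ n_i/√M_i (partial pressure × 1/√M).
x_O₃(eff) = (n_O₃/√M_O₃) / (n_O₃/√M_O₃ + n_Kr/√M_Kr)
= (0.882/√48.00) / (0.882/√48.00 + 1.06/√83.80) = 0.1273/(0.1273 + 0.1158) = 0.524.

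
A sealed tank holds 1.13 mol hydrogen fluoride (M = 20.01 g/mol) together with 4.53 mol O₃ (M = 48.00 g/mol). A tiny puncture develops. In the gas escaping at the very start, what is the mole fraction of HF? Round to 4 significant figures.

Rate_i ∝ x_i/√M_i (Graham's law weighted by mole fraction), so the effusate composition follows n_i/√M_i.
So x_HF in the escaping gas = (n_HF/√M_HF) / Σ(n_i/√M_i)
= (1.13/√20.01) / (1.13/√20.01 + 4.53/√48.00) = 0.2526/(0.2526 + 0.6538) = 0.2787.

0.2787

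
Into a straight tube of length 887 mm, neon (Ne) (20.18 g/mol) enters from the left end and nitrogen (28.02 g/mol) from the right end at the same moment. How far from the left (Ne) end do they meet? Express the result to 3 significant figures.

480 mm

Graham's law gives d_Ne/d_N₂ = rate_Ne/rate_N₂ = √(M_N₂/M_Ne) = √(28.02/20.18) = 1.178.
With d_Ne + d_N₂ = 887 mm, d_N₂ = 887/(1 + 1.178) = 407.2 mm.
d_Ne = 887 − 407.2 = 480 mm.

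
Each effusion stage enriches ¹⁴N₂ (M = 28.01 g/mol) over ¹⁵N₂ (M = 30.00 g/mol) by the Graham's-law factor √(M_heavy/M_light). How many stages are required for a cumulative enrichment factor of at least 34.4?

104

With α = √(30.00/28.01) per stage, ln α = ½ ln(1.07105) = 0.03432.
Need α^N ≥ 34.4 ⇒ N ≥ ln(34.4) / ln α = 3.538 / 0.03432 = 103.10.
So at least 104 stages are needed.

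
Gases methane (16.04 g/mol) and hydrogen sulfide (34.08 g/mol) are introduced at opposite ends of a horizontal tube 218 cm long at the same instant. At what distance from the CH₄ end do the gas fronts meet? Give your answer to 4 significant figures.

129.3 cm

In equal time, each gas travels a distance ∝ its rate ∝ 1/√M, so d_CH₄/d_H₂S = √(M_H₂S/M_CH₄) = √(34.08/16.04) = 1.458.
With d_CH₄ + d_H₂S = 218 cm, d_H₂S = 218/(1 + 1.458) = 88.70 cm.
d_CH₄ = 218 − 88.70 = 129.3 cm.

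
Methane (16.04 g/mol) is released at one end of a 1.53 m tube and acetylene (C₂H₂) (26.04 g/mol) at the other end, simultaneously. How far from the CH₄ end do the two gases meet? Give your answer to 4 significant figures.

Distances travelled in equal time are proportional to diffusion rates, so d_CH₄/d_C₂H₂ = √(M_C₂H₂/M_CH₄) = √(26.04/16.04) = 1.274.
With d_CH₄ + d_C₂H₂ = 1.53 m, d_C₂H₂ = 1.53/(1 + 1.274) = 0.6728 m.
d_CH₄ = 1.53 − 0.6728 = 0.8572 m.

0.8572 m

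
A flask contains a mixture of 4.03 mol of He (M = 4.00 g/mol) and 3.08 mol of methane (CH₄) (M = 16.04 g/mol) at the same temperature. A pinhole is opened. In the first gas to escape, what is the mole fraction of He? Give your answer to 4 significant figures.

0.7238

Effusion rate of each component ∝ n_i/√M_i (partial pressure × 1/√M).
Mole fraction of He in the effusate = (n_He/√M_He) / (n_He/√M_He + n_CH₄/√M_CH₄)
= (4.03/√4.00) / (4.03/√4.00 + 3.08/√16.04) = 2.015/(2.015 + 0.7690) = 0.7238.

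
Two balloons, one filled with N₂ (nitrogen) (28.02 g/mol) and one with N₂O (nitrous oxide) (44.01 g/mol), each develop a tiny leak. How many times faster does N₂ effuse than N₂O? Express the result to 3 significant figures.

1.25

By Graham's law, rate_N₂/rate_N₂O = √(M_N₂O/M_N₂) = √(44.01/28.02) = √1.571 = 1.25.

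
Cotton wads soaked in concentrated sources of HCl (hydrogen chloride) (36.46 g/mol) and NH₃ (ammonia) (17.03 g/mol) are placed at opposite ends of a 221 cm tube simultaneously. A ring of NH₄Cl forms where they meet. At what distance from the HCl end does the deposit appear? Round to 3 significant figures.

Distances travelled in equal time are proportional to diffusion rates, so d_HCl/d_NH₃ = √(M_NH₃/M_HCl) = √(17.03/36.46) = 0.6834.
With d_HCl + d_NH₃ = 221 cm, d_NH₃ = 221/(1 + 0.6834) = 131.3 cm.
d_HCl = 221 − 131.3 = 89.7 cm.

89.7 cm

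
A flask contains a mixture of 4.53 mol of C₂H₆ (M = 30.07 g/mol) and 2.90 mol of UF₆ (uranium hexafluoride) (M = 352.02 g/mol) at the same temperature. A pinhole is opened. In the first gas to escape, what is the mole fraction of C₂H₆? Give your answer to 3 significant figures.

Effusion rate of each component ∝ n_i/√M_i (partial pressure × 1/√M).
So x_C₂H₆ in the escaping gas = (n_C₂H₆/√M_C₂H₆) / Σ(n_i/√M_i)
= (4.53/√30.07) / (4.53/√30.07 + 2.90/√352.02) = 0.8261/(0.8261 + 0.1546) = 0.842.

0.842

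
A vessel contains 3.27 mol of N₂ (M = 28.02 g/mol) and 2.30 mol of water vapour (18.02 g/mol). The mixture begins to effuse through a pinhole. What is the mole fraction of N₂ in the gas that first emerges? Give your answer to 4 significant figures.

0.5327

Effusion rate of each component ∝ n_i/√M_i (partial pressure × 1/√M).
Mole fraction of N₂ in the effusate = (n_N₂/√M_N₂) / (n_N₂/√M_N₂ + n_H₂O/√M_H₂O)
= (3.27/√28.02) / (3.27/√28.02 + 2.30/√18.02) = 0.6178/(0.6178 + 0.5418) = 0.5327.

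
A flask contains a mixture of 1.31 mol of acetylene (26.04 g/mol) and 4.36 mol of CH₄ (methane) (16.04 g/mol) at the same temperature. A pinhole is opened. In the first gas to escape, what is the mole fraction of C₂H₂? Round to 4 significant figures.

Effusion rate of each component ∝ n_i/√M_i (partial pressure × 1/√M).
So x_C₂H₂ in the escaping gas = (n_C₂H₂/√M_C₂H₂) / Σ(n_i/√M_i)
= (1.31/√26.04) / (1.31/√26.04 + 4.36/√16.04) = 0.2567/(0.2567 + 1.089) = 0.1908.

0.1908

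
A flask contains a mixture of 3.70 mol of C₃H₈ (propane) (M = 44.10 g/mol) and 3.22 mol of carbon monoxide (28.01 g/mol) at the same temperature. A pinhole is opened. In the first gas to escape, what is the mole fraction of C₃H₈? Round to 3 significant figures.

0.478

Each component's effusion rate ∝ (its partial pressure)·(1/√M) ∝ n_i/√M_i.
x_C₃H₈(eff) = (n_C₃H₈/√M_C₃H₈) / (n_C₃H₈/√M_C₃H₈ + n_CO/√M_CO)
= (3.70/√44.10) / (3.70/√44.10 + 3.22/√28.01) = 0.5572/(0.5572 + 0.6084) = 0.478.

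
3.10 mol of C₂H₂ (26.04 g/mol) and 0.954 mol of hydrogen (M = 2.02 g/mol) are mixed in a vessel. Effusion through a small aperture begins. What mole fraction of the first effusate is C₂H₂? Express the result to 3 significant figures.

Each component's effusion rate ∝ (its partial pressure)·(1/√M) ∝ n_i/√M_i.
So x_C₂H₂ in the escaping gas = (n_C₂H₂/√M_C₂H₂) / Σ(n_i/√M_i)
= (3.10/√26.04) / (3.10/√26.04 + 0.954/√2.02) = 0.6075/(0.6075 + 0.6712) = 0.475.

0.475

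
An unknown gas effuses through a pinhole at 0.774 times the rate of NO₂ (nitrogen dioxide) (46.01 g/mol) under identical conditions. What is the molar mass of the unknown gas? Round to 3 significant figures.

76.8 g/mol

By Graham's law, rate_X/rate_NO₂ = √(M_NO₂/M_X).
0.774 = √(46.01/M_X)
M_X = 46.01 / 0.774² = 46.01 / 0.5991 = 76.8 g/mol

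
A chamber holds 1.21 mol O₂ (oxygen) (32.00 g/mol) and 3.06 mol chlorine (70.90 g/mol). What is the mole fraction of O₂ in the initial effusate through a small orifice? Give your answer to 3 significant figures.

0.371

Rate_i ∝ x_i/√M_i (Graham's law weighted by mole fraction), so the effusate composition follows n_i/√M_i.
Mole fraction of O₂ in the effusate = (n_O₂/√M_O₂) / (n_O₂/√M_O₂ + n_Cl₂/√M_Cl₂)
= (1.21/√32.00) / (1.21/√32.00 + 3.06/√70.90) = 0.2139/(0.2139 + 0.3634) = 0.371.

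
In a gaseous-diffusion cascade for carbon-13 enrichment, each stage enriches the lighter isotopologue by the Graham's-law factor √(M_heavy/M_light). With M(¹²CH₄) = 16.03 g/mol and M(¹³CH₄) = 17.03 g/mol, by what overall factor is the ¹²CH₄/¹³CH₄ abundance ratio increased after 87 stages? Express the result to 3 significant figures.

13.9

After 87 stages the ratio has grown by (√(17.03/16.03))^87 = (17.03/16.03)^(87/2).
= 1.06238^(87/2) = 13.9.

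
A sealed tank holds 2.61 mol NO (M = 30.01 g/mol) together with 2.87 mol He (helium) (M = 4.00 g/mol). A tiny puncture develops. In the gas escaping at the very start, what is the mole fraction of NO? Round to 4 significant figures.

The effusion rate of species i is ∝ p_i/√M_i ∝ n_i/√M_i.
So x_NO in the escaping gas = (n_NO/√M_NO) / Σ(n_i/√M_i)
= (2.61/√30.01) / (2.61/√30.01 + 2.87/√4.00) = 0.4764/(0.4764 + 1.435) = 0.2493.

0.2493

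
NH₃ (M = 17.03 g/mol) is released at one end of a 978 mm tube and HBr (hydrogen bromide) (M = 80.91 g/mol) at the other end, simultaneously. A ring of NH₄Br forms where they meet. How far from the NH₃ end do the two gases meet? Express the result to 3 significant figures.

670 mm

The fronts meet when d_NH₃ + d_HBr = L with d_NH₃/d_HBr = √(M_HBr/M_NH₃) (Graham's law). Here √(M_HBr/M_NH₃) = √(80.91/17.03) = 2.180.
With d_NH₃ + d_HBr = 978 mm, d_HBr = 978/(1 + 2.180) = 307.6 mm.
d_NH₃ = 978 − 307.6 = 670 mm.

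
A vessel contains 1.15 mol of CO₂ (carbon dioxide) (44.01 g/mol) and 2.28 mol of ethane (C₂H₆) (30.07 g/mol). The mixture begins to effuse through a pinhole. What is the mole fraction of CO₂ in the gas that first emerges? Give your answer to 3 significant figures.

Each component's effusion rate ∝ (its partial pressure)·(1/√M) ∝ n_i/√M_i.
x_CO₂(eff) = (n_CO₂/√M_CO₂) / (n_CO₂/√M_CO₂ + n_C₂H₆/√M_C₂H₆)
= (1.15/√44.01) / (1.15/√44.01 + 2.28/√30.07) = 0.1733/(0.1733 + 0.4158) = 0.294.

0.294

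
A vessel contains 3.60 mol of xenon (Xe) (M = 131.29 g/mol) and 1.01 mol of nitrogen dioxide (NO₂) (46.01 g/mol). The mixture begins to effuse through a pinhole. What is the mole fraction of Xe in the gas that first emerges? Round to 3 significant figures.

Rate_i ∝ x_i/√M_i (Graham's law weighted by mole fraction), so the effusate composition follows n_i/√M_i.
So x_Xe in the escaping gas = (n_Xe/√M_Xe) / Σ(n_i/√M_i)
= (3.60/√131.29) / (3.60/√131.29 + 1.01/√46.01) = 0.3142/(0.3142 + 0.1489) = 0.678.

0.678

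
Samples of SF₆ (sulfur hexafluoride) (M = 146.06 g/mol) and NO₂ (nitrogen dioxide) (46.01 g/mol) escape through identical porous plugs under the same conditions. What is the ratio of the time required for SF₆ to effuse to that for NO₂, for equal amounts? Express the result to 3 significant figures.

1.78

Since effusion rate ∝ 1/√M, t_SF₆/t_NO₂ = √(M_SF₆/M_NO₂) = √(146.06/46.01) = √3.175 = 1.78.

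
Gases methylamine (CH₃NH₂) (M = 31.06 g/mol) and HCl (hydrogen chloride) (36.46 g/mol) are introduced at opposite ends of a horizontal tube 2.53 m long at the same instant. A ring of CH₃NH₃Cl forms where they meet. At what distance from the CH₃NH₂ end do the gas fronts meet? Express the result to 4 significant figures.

The fronts meet when d_CH₃NH₂ + d_HCl = L with d_CH₃NH₂/d_HCl = √(M_HCl/M_CH₃NH₂) (Graham's law). Here √(M_HCl/M_CH₃NH₂) = √(36.46/31.06) = 1.083.
With d_CH₃NH₂ + d_HCl = 2.53 m, d_HCl = 2.53/(1 + 1.083) = 1.214 m.
d_CH₃NH₂ = 2.53 − 1.214 = 1.316 m.

1.316 m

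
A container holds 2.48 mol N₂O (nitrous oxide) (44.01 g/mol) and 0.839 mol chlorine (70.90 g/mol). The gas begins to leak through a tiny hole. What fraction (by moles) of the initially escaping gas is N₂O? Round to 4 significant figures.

Rate_i ∝ x_i/√M_i (Graham's law weighted by mole fraction), so the effusate composition follows n_i/√M_i.
x_N₂O(eff) = (n_N₂O/√M_N₂O) / (n_N₂O/√M_N₂O + n_Cl₂/√M_Cl₂)
= (2.48/√44.01) / (2.48/√44.01 + 0.839/√70.90) = 0.3738/(0.3738 + 0.09964) = 0.7896.

0.7896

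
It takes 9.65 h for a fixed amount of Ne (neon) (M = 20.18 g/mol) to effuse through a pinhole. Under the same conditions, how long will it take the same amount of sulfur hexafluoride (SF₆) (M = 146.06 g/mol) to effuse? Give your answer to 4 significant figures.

Since effusion rate ∝ 1/√M, t_SF₆/t_Ne = √(M_SF₆/M_Ne) = √(146.06/20.18) = √7.238 = 2.690.
So the time for SF₆ is 9.65 × 2.690 = 25.96 h.

25.96 h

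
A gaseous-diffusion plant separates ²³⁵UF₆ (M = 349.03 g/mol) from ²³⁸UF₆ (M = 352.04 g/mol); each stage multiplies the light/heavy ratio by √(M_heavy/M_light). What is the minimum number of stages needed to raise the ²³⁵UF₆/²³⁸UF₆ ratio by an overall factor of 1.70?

Single-stage factor α = √(352.04/349.03), so ln α = ½ ln(1.00862) = 0.004293.
Need α^N ≥ 1.70 ⇒ N ≥ ln(1.70) / ln α = 0.5306 / 0.004293 = 123.59.
So at least 124 stages are needed.

124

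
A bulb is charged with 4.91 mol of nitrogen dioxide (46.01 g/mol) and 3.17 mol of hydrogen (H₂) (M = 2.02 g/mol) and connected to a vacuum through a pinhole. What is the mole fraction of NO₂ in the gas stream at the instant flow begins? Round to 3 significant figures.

0.245

The effusion rate of species i is ∝ p_i/√M_i ∝ n_i/√M_i.
So x_NO₂ in the escaping gas = (n_NO₂/√M_NO₂) / Σ(n_i/√M_i)
= (4.91/√46.01) / (4.91/√46.01 + 3.17/√2.02) = 0.7239/(0.7239 + 2.230) = 0.245.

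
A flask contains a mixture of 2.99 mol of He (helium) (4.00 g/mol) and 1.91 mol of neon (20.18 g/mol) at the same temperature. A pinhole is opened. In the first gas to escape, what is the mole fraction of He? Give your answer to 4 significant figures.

0.7786

Each component's effusion rate ∝ (its partial pressure)·(1/√M) ∝ n_i/√M_i.
Mole fraction of He in the effusate = (n_He/√M_He) / (n_He/√M_He + n_Ne/√M_Ne)
= (2.99/√4.00) / (2.99/√4.00 + 1.91/√20.18) = 1.495/(1.495 + 0.4252) = 0.7786.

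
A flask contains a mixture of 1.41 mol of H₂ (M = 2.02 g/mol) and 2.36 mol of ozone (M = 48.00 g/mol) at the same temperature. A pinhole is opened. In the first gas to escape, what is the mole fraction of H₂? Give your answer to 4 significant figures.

Effusion rate of each component ∝ n_i/√M_i (partial pressure × 1/√M).
So x_H₂ in the escaping gas = (n_H₂/√M_H₂) / Σ(n_i/√M_i)
= (1.41/√2.02) / (1.41/√2.02 + 2.36/√48.00) = 0.9921/(0.9921 + 0.3406) = 0.7444.

0.7444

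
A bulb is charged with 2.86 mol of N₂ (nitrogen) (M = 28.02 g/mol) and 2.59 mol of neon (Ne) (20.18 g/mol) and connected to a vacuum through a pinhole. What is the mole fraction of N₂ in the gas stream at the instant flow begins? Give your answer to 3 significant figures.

0.484

The effusion rate of species i is ∝ p_i/√M_i ∝ n_i/√M_i.
x_N₂(eff) = (n_N₂/√M_N₂) / (n_N₂/√M_N₂ + n_Ne/√M_Ne)
= (2.86/√28.02) / (2.86/√28.02 + 2.59/√20.18) = 0.5403/(0.5403 + 0.5766) = 0.484.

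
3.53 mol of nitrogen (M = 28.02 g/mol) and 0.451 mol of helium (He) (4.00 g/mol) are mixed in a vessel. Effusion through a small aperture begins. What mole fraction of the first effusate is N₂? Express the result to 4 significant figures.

Rate_i ∝ x_i/√M_i (Graham's law weighted by mole fraction), so the effusate composition follows n_i/√M_i.
So x_N₂ in the escaping gas = (n_N₂/√M_N₂) / Σ(n_i/√M_i)
= (3.53/√28.02) / (3.53/√28.02 + 0.451/√4.00) = 0.6669/(0.6669 + 0.2255) = 0.7473.

0.7473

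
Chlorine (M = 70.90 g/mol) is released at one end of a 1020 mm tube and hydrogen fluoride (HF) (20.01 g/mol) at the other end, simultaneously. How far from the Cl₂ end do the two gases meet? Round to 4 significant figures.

353.9 mm

The fronts meet when d_Cl₂ + d_HF = L with d_Cl₂/d_HF = √(M_HF/M_Cl₂) (Graham's law). Here √(M_HF/M_Cl₂) = √(20.01/70.90) = 0.5313.
With d_Cl₂ + d_HF = 1020 mm, d_HF = 1020/(1 + 0.5313) = 666.1 mm.
d_Cl₂ = 1020 − 666.1 = 353.9 mm.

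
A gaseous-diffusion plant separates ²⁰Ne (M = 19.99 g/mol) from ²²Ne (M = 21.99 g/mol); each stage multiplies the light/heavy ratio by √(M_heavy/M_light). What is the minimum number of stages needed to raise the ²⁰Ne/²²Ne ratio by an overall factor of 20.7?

64

Single-stage factor α = √(21.99/19.99), so ln α = ½ ln(1.10005) = 0.04768.
Need α^N ≥ 20.7 ⇒ N ≥ ln(20.7) / ln α = 3.030 / 0.04768 = 63.55.
Rounding up, N = 64 stages.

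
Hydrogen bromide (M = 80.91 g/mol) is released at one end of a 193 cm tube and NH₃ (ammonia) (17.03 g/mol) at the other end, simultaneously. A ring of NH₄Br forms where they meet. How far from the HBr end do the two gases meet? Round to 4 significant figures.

60.70 cm

Graham's law gives d_HBr/d_NH₃ = rate_HBr/rate_NH₃ = √(M_NH₃/M_HBr) = √(17.03/80.91) = 0.4588.
With d_HBr + d_NH₃ = 193 cm, d_NH₃ = 193/(1 + 0.4588) = 132.3 cm.
d_HBr = 193 − 132.3 = 60.70 cm.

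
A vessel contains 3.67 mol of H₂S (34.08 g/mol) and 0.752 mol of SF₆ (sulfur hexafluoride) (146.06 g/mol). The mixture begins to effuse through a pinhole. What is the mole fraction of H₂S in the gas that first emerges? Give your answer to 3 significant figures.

Each component's effusion rate ∝ (its partial pressure)·(1/√M) ∝ n_i/√M_i.
Mole fraction of H₂S in the effusate = (n_H₂S/√M_H₂S) / (n_H₂S/√M_H₂S + n_SF₆/√M_SF₆)
= (3.67/√34.08) / (3.67/√34.08 + 0.752/√146.06) = 0.6287/(0.6287 + 0.06222) = 0.910.

0.910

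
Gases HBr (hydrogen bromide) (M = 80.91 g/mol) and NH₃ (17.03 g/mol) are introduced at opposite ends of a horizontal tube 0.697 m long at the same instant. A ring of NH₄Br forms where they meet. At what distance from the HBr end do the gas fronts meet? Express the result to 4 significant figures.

In equal time, each gas travels a distance ∝ its rate ∝ 1/√M, so d_HBr/d_NH₃ = √(M_NH₃/M_HBr) = √(17.03/80.91) = 0.4588.
With d_HBr + d_NH₃ = 0.697 m, d_NH₃ = 0.697/(1 + 0.4588) = 0.4778 m.
d_HBr = 0.697 − 0.4778 = 0.2192 m.

0.2192 m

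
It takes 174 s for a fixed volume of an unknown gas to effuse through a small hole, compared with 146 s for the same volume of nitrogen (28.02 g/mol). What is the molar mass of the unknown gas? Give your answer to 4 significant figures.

Since effusion rate ∝ 1/√M, t_X/t_N₂ = √(M_X/M_N₂).
174/146 = 1.192 = √(M_X/28.02)
M_X = 28.02 × 1.192² = 28.02 × 1.420 = 39.80 g/mol

39.80 g/mol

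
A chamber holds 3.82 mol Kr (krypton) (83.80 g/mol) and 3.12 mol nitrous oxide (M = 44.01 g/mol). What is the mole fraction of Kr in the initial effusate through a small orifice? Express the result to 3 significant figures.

Each component's effusion rate ∝ (its partial pressure)·(1/√M) ∝ n_i/√M_i.
So x_Kr in the escaping gas = (n_Kr/√M_Kr) / Σ(n_i/√M_i)
= (3.82/√83.80) / (3.82/√83.80 + 3.12/√44.01) = 0.4173/(0.4173 + 0.4703) = 0.470.

0.470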